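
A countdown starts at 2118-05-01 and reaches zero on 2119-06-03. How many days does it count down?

398

May 1, 2118 → Jun 1, 2118: 31 days (May has 31).
Jun 1, 2118 → Jul 1, 2118: 30 days (June has 30).
Jul 1, 2118 → Aug 1, 2118: 31 days (July has 31).
Aug 1, 2118 → Sep 1, 2118: 31 days (August has 31).
Sep 1, 2118 → Oct 1, 2118: 30 days (September has 30).
Oct 1, 2118 → Nov 1, 2118: 31 days (October has 31).
Nov 1, 2118 → Dec 1, 2118: 30 days (November has 30).
Dec 1, 2118 → Jan 1, 2119: 31 days (December has 31).
Jan 1, 2119 → Feb 1, 2119: 31 days (January has 31).
Feb 1, 2119 → Mar 1, 2119: 28 days (February has 28).
Mar 1, 2119 → Apr 1, 2119: 31 days (March has 31).
Apr 1, 2119 → May 1, 2119: 30 days (April has 30).
May 1, 2119 → Jun 1, 2119: 31 days (May has 31).
Jun 1, 2119 → Jun 3, 2119: 2 days.
Total: 398 days.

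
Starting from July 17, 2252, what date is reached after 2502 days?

+365 (one year) → Jul 17, 2253 (2137 left).
+365 (one year) → Jul 17, 2254 (1772 left).
+365 (one year) → Jul 17, 2255 (1407 left).
+366 (one year; includes Feb 29, 2256) → Jul 17, 2256 (1041 left).
+365 (one year) → Jul 17, 2257 (676 left).
+365 (one year) → Jul 17, 2258 (311 left).
Jul has 31 days: +15 → Aug 1, 2258 (296 left).
Aug has 31 days: +31 → Sep 1, 2258 (265 left).
Sep has 30 days: +30 → Oct 1, 2258 (235 left).
Oct has 31 days: +31 → Nov 1, 2258 (204 left).
Nov has 30 days: +30 → Dec 1, 2258 (174 left).
Dec has 31 days: +31 → Jan 1, 2259 (143 left).
Jan has 31 days: +31 → Feb 1, 2259 (112 left).
Feb has 28 days: +28 → Mar 1, 2259 (84 left).
Mar has 31 days: +31 → Apr 1, 2259 (53 left).
Apr has 30 days: +30 → May 1, 2259 (23 left).
+23 → May 24, 2259.

May 24, 2259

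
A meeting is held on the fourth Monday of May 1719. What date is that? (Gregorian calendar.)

May 1, 1719 is a Monday.
The first Monday is therefore May 1 (same day).
The fourth Monday is 1 + 3×7 = May 22.

May 22, 1719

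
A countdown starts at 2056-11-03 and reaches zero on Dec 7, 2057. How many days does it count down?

Nov 3, 2056 → Dec 3, 2056: 30 days (November has 30).
Dec 3, 2056 → Jan 3, 2057: 31 days (December has 31).
Jan 3, 2057 → Feb 3, 2057: 31 days (January has 31).
Feb 3, 2057 → Mar 3, 2057: 28 days (February has 28).
Mar 3, 2057 → Apr 3, 2057: 31 days (March has 31).
Apr 3, 2057 → May 3, 2057: 30 days (April has 30).
May 3, 2057 → Jun 3, 2057: 31 days (May has 31).
Jun 3, 2057 → Jul 3, 2057: 30 days (June has 30).
Jul 3, 2057 → Aug 3, 2057: 31 days (July has 31).
Aug 3, 2057 → Sep 3, 2057: 31 days (August has 31).
Sep 3, 2057 → Oct 3, 2057: 30 days (September has 30).
Oct 3, 2057 → Nov 3, 2057: 31 days (October has 31).
Nov 3, 2057 → Dec 3, 2057: 30 days (November has 30).
Dec 3, 2057 → Dec 7, 2057: 4 days.
Total: 399 days.

399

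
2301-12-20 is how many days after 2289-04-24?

Apr 24, 2289 → Apr 24, 2290: 365 days.
Apr 24, 2290 → Apr 24, 2291: 365 days.
Apr 24, 2291 → Apr 24, 2292: 366 days (Feb 29, 2292 is in that span).
Apr 24, 2292 → Apr 24, 2293: 365 days.
Apr 24, 2293 → Apr 24, 2294: 365 days.
Apr 24, 2294 → Apr 24, 2295: 365 days.
Apr 24, 2295 → Apr 24, 2296: 366 days (Feb 29, 2296 is in that span).
Apr 24, 2296 → Apr 24, 2297: 365 days.
Apr 24, 2297 → Apr 24, 2298: 365 days.
Apr 24, 2298 → Apr 24, 2299: 365 days.
Apr 24, 2299 → Apr 24, 2300: 365 days.
Apr 24, 2300 → Apr 24, 2301: 365 days.
Apr 24, 2301 → May 24, 2301: 30 days (April has 30).
May 24, 2301 → Jun 24, 2301: 31 days (May has 31).
Jun 24, 2301 → Jul 24, 2301: 30 days (June has 30).
Jul 24, 2301 → Aug 24, 2301: 31 days (July has 31).
Aug 24, 2301 → Sep 24, 2301: 31 days (August has 31).
Sep 24, 2301 → Oct 24, 2301: 30 days (September has 30).
Oct 24, 2301 → Nov 24, 2301: 31 days (October has 31).
Nov 24, 2301 → Dec 20, 2301: 26 days.
Total: 4622 days.

4622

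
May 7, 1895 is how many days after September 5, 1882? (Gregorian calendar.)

4627

Sep 5, 1882 → Sep 5, 1883: 365 days.
Sep 5, 1883 → Sep 5, 1884: 366 days (Feb 29, 1884 is in that span).
Sep 5, 1884 → Sep 5, 1885: 365 days.
Sep 5, 1885 → Sep 5, 1886: 365 days.
Sep 5, 1886 → Sep 5, 1887: 365 days.
Sep 5, 1887 → Sep 5, 1888: 366 days (Feb 29, 1888 is in that span).
Sep 5, 1888 → Sep 5, 1889: 365 days.
Sep 5, 1889 → Sep 5, 1890: 365 days.
Sep 5, 1890 → Sep 5, 1891: 365 days.
Sep 5, 1891 → Sep 5, 1892: 366 days (Feb 29, 1892 is in that span).
Sep 5, 1892 → Sep 5, 1893: 365 days.
Sep 5, 1893 → Sep 5, 1894: 365 days.
Sep 5, 1894 → Oct 5, 1894: 30 days (September has 30).
Oct 5, 1894 → Nov 5, 1894: 31 days (October has 31).
Nov 5, 1894 → Dec 5, 1894: 30 days (November has 30).
Dec 5, 1894 → Jan 5, 1895: 31 days (December has 31).
Jan 5, 1895 → Feb 5, 1895: 31 days (January has 31).
Feb 5, 1895 → Mar 5, 1895: 28 days (February has 28).
Mar 5, 1895 → Apr 5, 1895: 31 days (March has 31).
Apr 5, 1895 → May 5, 1895: 30 days (April has 30).
May 5, 1895 → May 7, 1895: 2 days.
Total: 4627 days.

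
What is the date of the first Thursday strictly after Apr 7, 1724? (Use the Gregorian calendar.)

Apr 7, 1724 is a Friday.
From Friday to the next Thursday is 6 days.
Apr 7, 1724 + 6 = Apr 13, 1724.

April 13, 1724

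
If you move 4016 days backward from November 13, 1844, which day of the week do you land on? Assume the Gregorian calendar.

Friday

Nov 13, 1844 is a Wednesday.
4016 mod 7 = 5, so 4016 days before a Wednesday is Wednesday − 5 = Friday.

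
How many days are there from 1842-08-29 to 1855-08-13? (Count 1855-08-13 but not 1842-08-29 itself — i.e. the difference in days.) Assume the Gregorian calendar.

4732

Aug 29, 1842 → Aug 29, 1843: 365 days.
Aug 29, 1843 → Aug 29, 1844: 366 days (Feb 29, 1844 is in that span).
Aug 29, 1844 → Aug 29, 1845: 365 days.
Aug 29, 1845 → Aug 29, 1846: 365 days.
Aug 29, 1846 → Aug 29, 1847: 365 days.
Aug 29, 1847 → Aug 29, 1848: 366 days (Feb 29, 1848 is in that span).
Aug 29, 1848 → Aug 29, 1849: 365 days.
Aug 29, 1849 → Aug 29, 1850: 365 days.
Aug 29, 1850 → Aug 29, 1851: 365 days.
Aug 29, 1851 → Aug 29, 1852: 366 days (Feb 29, 1852 is in that span).
Aug 29, 1852 → Aug 29, 1853: 365 days.
Aug 29, 1853 → Aug 29, 1854: 365 days.
Aug 29, 1854 → Sep 29, 1854: 31 days (August has 31).
Sep 29, 1854 → Oct 29, 1854: 30 days (September has 30).
Oct 29, 1854 → Nov 29, 1854: 31 days (October has 31).
Nov 29, 1854 → Dec 29, 1854: 30 days (November has 30).
Dec 29, 1854 → Jan 29, 1855: 31 days (December has 31).
Jan 29, 1855 → Feb 28, 1855: 30 days (January has 31).
Feb 28, 1855 → Mar 28, 1855: 28 days (February has 28).
Mar 28, 1855 → Apr 28, 1855: 31 days (March has 31).
Apr 28, 1855 → May 28, 1855: 30 days (April has 30).
May 28, 1855 → Jun 28, 1855: 31 days (May has 31).
Jun 28, 1855 → Jul 28, 1855: 30 days (June has 30).
Jul 28, 1855 → Aug 13, 1855: 16 days.
Total: 4732 days.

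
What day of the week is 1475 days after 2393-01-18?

Saturday

First find the weekday of Jan 18, 2393. Doomsday rule: the anchor day for the 2300s is Wednesday. For year 93: 93÷12 = 7 r 9, and 9÷4 = 2, so 7+9+2 = 18.
Wednesday + 18 ≡ Sunday — that's 2393's doomsday.
In January the doomsday date is Jan 3 (2393 is not a leap year).
Jan 18 is 15 days after Jan 3; 15 mod 7 = 1, so Sunday + 1 = Monday.
1475 mod 7 = 5, so 1475 days after a Monday is Monday + 5 = Saturday.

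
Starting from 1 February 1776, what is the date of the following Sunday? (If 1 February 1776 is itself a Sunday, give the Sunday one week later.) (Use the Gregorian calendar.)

February 4, 1776

Feb 1, 1776 is a Thursday.
From Thursday to the next Sunday is 3 days.
Feb 1, 1776 + 3 = Feb 4, 1776.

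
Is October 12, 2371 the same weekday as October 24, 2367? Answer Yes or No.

Yes

From Oct 24, 2367 to Oct 12, 2371 is 1449 days.
1449 mod 7 = 0, so they are the same weekday.
(Oct 24, 2367 is a Tuesday; Oct 12, 2371 is a Tuesday.)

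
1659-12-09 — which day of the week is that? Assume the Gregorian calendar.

Doomsday rule: the anchor day for the 1600s is Tuesday. For year 59: 59÷12 = 4 r 11, and 11÷4 = 2, so 4+11+2 = 17.
Tuesday + 17 ≡ Friday — that's 1659's doomsday.
In December the doomsday date is Dec 12.
Dec 9 is 3 days before Dec 12; 3 mod 7 = 3, so Friday − 3 = Tuesday.

Tuesday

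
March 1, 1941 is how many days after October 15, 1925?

5616

Oct 15, 1925 → Oct 15, 1926: 365 days.
Oct 15, 1926 → Oct 15, 1927: 365 days.
Oct 15, 1927 → Oct 15, 1928: 366 days (Feb 29, 1928 is in that span).
Oct 15, 1928 → Oct 15, 1929: 365 days.
Oct 15, 1929 → Oct 15, 1930: 365 days.
Oct 15, 1930 → Oct 15, 1931: 365 days.
Oct 15, 1931 → Oct 15, 1932: 366 days (Feb 29, 1932 is in that span).
Oct 15, 1932 → Oct 15, 1933: 365 days.
Oct 15, 1933 → Oct 15, 1934: 365 days.
Oct 15, 1934 → Oct 15, 1935: 365 days.
Oct 15, 1935 → Oct 15, 1936: 366 days (Feb 29, 1936 is in that span).
Oct 15, 1936 → Oct 15, 1937: 365 days.
Oct 15, 1937 → Oct 15, 1938: 365 days.
Oct 15, 1938 → Oct 15, 1939: 365 days.
Oct 15, 1939 → Oct 15, 1940: 366 days (Feb 29, 1940 is in that span).
Oct 15, 1940 → Nov 15, 1940: 31 days (October has 31).
Nov 15, 1940 → Dec 15, 1940: 30 days (November has 30).
Dec 15, 1940 → Jan 15, 1941: 31 days (December has 31).
Jan 15, 1941 → Feb 15, 1941: 31 days (January has 31).
Feb 15, 1941 → Mar 1, 1941: 14 days.
Total: 5616 days.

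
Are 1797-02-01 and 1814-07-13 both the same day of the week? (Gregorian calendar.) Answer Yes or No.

From Feb 1, 1797 to Jul 13, 1814 is 6370 days.
6370 mod 7 = 0, so they are the same weekday.
(Feb 1, 1797 is a Wednesday; Jul 13, 1814 is a Wednesday.)

Yes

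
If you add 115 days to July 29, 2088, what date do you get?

November 21, 2088

Jul has 31 days: +3 → Aug 1, 2088 (112 left).
Aug has 31 days: +31 → Sep 1, 2088 (81 left).
Sep has 30 days: +30 → Oct 1, 2088 (51 left).
Oct has 31 days: +31 → Nov 1, 2088 (20 left).
+20 → Nov 21, 2088.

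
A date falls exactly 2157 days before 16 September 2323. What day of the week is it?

Saturday

First find the weekday of Sep 16, 2323. Doomsday rule: the anchor day for the 2300s is Wednesday. For year 23: 23÷12 = 1 r 11, and 11÷4 = 2, so 1+11+2 = 14.
Wednesday + 14 ≡ Wednesday — that's 2323's doomsday.
In September the doomsday date is Sep 5.
Sep 16 is 11 days after Sep 5; 11 mod 7 = 4, so Wednesday + 4 = Sunday.
2157 mod 7 = 1, so 2157 days before a Sunday is Sunday − 1 = Saturday.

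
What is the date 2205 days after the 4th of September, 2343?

+366 (one year; includes Feb 29, 2344) → Sep 4, 2344 (1839 left).
+365 (one year) → Sep 4, 2345 (1474 left).
+365 (one year) → Sep 4, 2346 (1109 left).
+365 (one year) → Sep 4, 2347 (744 left).
+366 (one year; includes Feb 29, 2348) → Sep 4, 2348 (378 left).
Sep has 30 days: +27 → Oct 1, 2348 (351 left).
Oct has 31 days: +31 → Nov 1, 2348 (320 left).
Nov has 30 days: +30 → Dec 1, 2348 (290 left).
Dec has 31 days: +31 → Jan 1, 2349 (259 left).
Jan has 31 days: +31 → Feb 1, 2349 (228 left).
Feb has 28 days: +28 → Mar 1, 2349 (200 left).
Mar has 31 days: +31 → Apr 1, 2349 (169 left).
Apr has 30 days: +30 → May 1, 2349 (139 left).
May has 31 days: +31 → Jun 1, 2349 (108 left).
Jun has 30 days: +30 → Jul 1, 2349 (78 left).
Jul has 31 days: +31 → Aug 1, 2349 (47 left).
Aug has 31 days: +31 → Sep 1, 2349 (16 left).
+16 → Sep 17, 2349.

September 17, 2349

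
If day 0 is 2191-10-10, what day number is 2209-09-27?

Oct 10, 2191 → Oct 10, 2192: 366 days (Feb 29, 2192 is in that span).
Oct 10, 2192 → Oct 10, 2193: 365 days.
Oct 10, 2193 → Oct 10, 2194: 365 days.
Oct 10, 2194 → Oct 10, 2195: 365 days.
Oct 10, 2195 → Oct 10, 2196: 366 days (Feb 29, 2196 is in that span).
Oct 10, 2196 → Oct 10, 2197: 365 days.
Oct 10, 2197 → Oct 10, 2198: 365 days.
Oct 10, 2198 → Oct 10, 2199: 365 days.
Oct 10, 2199 → Oct 10, 2200: 365 days.
Oct 10, 2200 → Oct 10, 2201: 365 days.
Oct 10, 2201 → Oct 10, 2202: 365 days.
Oct 10, 2202 → Oct 10, 2203: 365 days.
Oct 10, 2203 → Oct 10, 2204: 366 days (Feb 29, 2204 is in that span).
Oct 10, 2204 → Oct 10, 2205: 365 days.
Oct 10, 2205 → Oct 10, 2206: 365 days.
Oct 10, 2206 → Oct 10, 2207: 365 days.
Oct 10, 2207 → Oct 10, 2208: 366 days (Feb 29, 2208 is in that span).
Oct 10, 2208 → Nov 10, 2208: 31 days (October has 31).
Nov 10, 2208 → Dec 10, 2208: 30 days (November has 30).
Dec 10, 2208 → Jan 10, 2209: 31 days (December has 31).
Jan 10, 2209 → Feb 10, 2209: 31 days (January has 31).
Feb 10, 2209 → Mar 10, 2209: 28 days (February has 28).
Mar 10, 2209 → Apr 10, 2209: 31 days (March has 31).
Apr 10, 2209 → May 10, 2209: 30 days (April has 30).
May 10, 2209 → Jun 10, 2209: 31 days (May has 31).
Jun 10, 2209 → Jul 10, 2209: 30 days (June has 30).
Jul 10, 2209 → Aug 10, 2209: 31 days (July has 31).
Aug 10, 2209 → Sep 10, 2209: 31 days (August has 31).
Sep 10, 2209 → Sep 27, 2209: 17 days.
Total: 6561 days.

6561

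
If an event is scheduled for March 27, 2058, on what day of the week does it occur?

January 1, 2058 is a Tuesday.
Jan 1, 2058 → Feb 1, 2058: 31 days (January has 31).
Feb 1, 2058 → Mar 1, 2058: 28 days (February has 28).
Mar 1, 2058 → Mar 27, 2058: 26 days.
Total: 85 days.
85 mod 7 = 1, so Tuesday + 1 = Wednesday.

Wednesday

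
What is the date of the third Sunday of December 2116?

December 20, 2116

December 1, 2116 is a Tuesday.
The first Sunday is therefore December 6 (5 days later).
The third Sunday is 6 + 2×7 = December 20.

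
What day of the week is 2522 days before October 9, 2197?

First find the weekday of Oct 9, 2197. Doomsday rule: the anchor day for the 2100s is Sunday. For year 97: 97÷12 = 8 r 1, and 1÷4 = 0, so 8+1+0 = 9.
Sunday + 9 ≡ Tuesday — that's 2197's doomsday.
In October the doomsday date is Oct 10.
Oct 9 is 1 day before Oct 10; 1 mod 7 = 1, so Tuesday − 1 = Monday.
2522 mod 7 = 2, so 2522 days before a Monday is Monday − 2 = Saturday.

Saturday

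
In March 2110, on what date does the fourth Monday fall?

March 1, 2110 is a Saturday.
The first Monday is therefore March 3 (2 days later).
The fourth Monday is 3 + 3×7 = March 24.

March 24, 2110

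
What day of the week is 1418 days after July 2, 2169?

Jul 2, 2169 is a Sunday.
1418 mod 7 = 4, so 1418 days after a Sunday is Sunday + 4 = Thursday.

Thursday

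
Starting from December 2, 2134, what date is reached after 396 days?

January 2, 2136

Dec has 31 days: +30 → Jan 1, 2135 (366 left).
Jan has 31 days: +31 → Feb 1, 2135 (335 left).
Feb has 28 days: +28 → Mar 1, 2135 (307 left).
Mar has 31 days: +31 → Apr 1, 2135 (276 left).
Apr has 30 days: +30 → May 1, 2135 (246 left).
May has 31 days: +31 → Jun 1, 2135 (215 left).
Jun has 30 days: +30 → Jul 1, 2135 (185 left).
Jul has 31 days: +31 → Aug 1, 2135 (154 left).
Aug has 31 days: +31 → Sep 1, 2135 (123 left).
Sep has 30 days: +30 → Oct 1, 2135 (93 left).
Oct has 31 days: +31 → Nov 1, 2135 (62 left).
Nov has 30 days: +30 → Dec 1, 2135 (32 left).
Dec has 31 days: +31 → Jan 1, 2136 (1 left).
+1 → Jan 2, 2136.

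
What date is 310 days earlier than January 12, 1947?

−12 → Dec 31, 1946 (end of Dec, 31 days; 298 left).
−31 → Nov 30, 1946 (end of Nov, 30 days; 267 left).
−30 → Oct 31, 1946 (end of Oct, 31 days; 237 left).
−31 → Sep 30, 1946 (end of Sep, 30 days; 206 left).
−30 → Aug 31, 1946 (end of Aug, 31 days; 176 left).
−31 → Jul 31, 1946 (end of Jul, 31 days; 145 left).
−31 → Jun 30, 1946 (end of Jun, 30 days; 114 left).
−30 → May 31, 1946 (end of May, 31 days; 84 left).
−31 → Apr 30, 1946 (end of Apr, 30 days; 53 left).
−30 → Mar 31, 1946 (end of Mar, 31 days; 23 left).
−23 → Mar 8, 1946.

March 8, 1946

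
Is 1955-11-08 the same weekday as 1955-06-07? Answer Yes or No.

From Jun 7, 1955 to Nov 8, 1955 is 154 days.
154 mod 7 = 0, so they are the same weekday.
(Jun 7, 1955 is a Tuesday; Nov 8, 1955 is a Tuesday.)

Yes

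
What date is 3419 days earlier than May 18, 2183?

January 6, 2174

−365 (one year) → May 18, 2182 (3054 left).
−365 (one year) → May 18, 2181 (2689 left).
−365 (one year) → May 18, 2180 (2324 left).
−366 (one year; includes Feb 29, 2180) → May 18, 2179 (1958 left).
−365 (one year) → May 18, 2178 (1593 left).
−365 (one year) → May 18, 2177 (1228 left).
−365 (one year) → May 18, 2176 (863 left).
−366 (one year; includes Feb 29, 2176) → May 18, 2175 (497 left).
−365 (one year) → May 18, 2174 (132 left).
−18 → Apr 30, 2174 (end of Apr, 30 days; 114 left).
−30 → Mar 31, 2174 (end of Mar, 31 days; 84 left).
−31 → Feb 28, 2174 (end of Feb, 28 days; 53 left).
−28 → Jan 31, 2174 (end of Jan, 31 days; 25 left).
−25 → Jan 6, 2174.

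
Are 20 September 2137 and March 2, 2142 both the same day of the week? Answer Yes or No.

Yes

From Sep 20, 2137 to Mar 2, 2142 is 1624 days.
1624 mod 7 = 0, so they are the same weekday.
(Sep 20, 2137 is a Friday; Mar 2, 2142 is a Friday.)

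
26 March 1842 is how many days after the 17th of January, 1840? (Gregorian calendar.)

Jan 17, 1840 → Jan 17, 1841: 366 days (Feb 29, 1840 is in that span).
Jan 17, 1841 → Jan 17, 1842: 365 days.
Jan 17, 1842 → Feb 17, 1842: 31 days (January has 31).
Feb 17, 1842 → Mar 17, 1842: 28 days (February has 28).
Mar 17, 1842 → Mar 26, 1842: 9 days.
Total: 799 days.

799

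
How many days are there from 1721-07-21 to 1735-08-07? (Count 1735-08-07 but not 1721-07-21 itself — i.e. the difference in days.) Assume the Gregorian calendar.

Jul 21, 1721 → Jul 21, 1722: 365 days.
Jul 21, 1722 → Jul 21, 1723: 365 days.
Jul 21, 1723 → Jul 21, 1724: 366 days (Feb 29, 1724 is in that span).
Jul 21, 1724 → Jul 21, 1725: 365 days.
Jul 21, 1725 → Jul 21, 1726: 365 days.
Jul 21, 1726 → Jul 21, 1727: 365 days.
Jul 21, 1727 → Jul 21, 1728: 366 days (Feb 29, 1728 is in that span).
Jul 21, 1728 → Jul 21, 1729: 365 days.
Jul 21, 1729 → Jul 21, 1730: 365 days.
Jul 21, 1730 → Jul 21, 1731: 365 days.
Jul 21, 1731 → Jul 21, 1732: 366 days (Feb 29, 1732 is in that span).
Jul 21, 1732 → Jul 21, 1733: 365 days.
Jul 21, 1733 → Jul 21, 1734: 365 days.
Jul 21, 1734 → Aug 21, 1734: 31 days (July has 31).
Aug 21, 1734 → Sep 21, 1734: 31 days (August has 31).
Sep 21, 1734 → Oct 21, 1734: 30 days (September has 30).
Oct 21, 1734 → Nov 21, 1734: 31 days (October has 31).
Nov 21, 1734 → Dec 21, 1734: 30 days (November has 30).
Dec 21, 1734 → Jan 21, 1735: 31 days (December has 31).
Jan 21, 1735 → Feb 21, 1735: 31 days (January has 31).
Feb 21, 1735 → Mar 21, 1735: 28 days (February has 28).
Mar 21, 1735 → Apr 21, 1735: 31 days (March has 31).
Apr 21, 1735 → May 21, 1735: 30 days (April has 30).
May 21, 1735 → Jun 21, 1735: 31 days (May has 31).
Jun 21, 1735 → Jul 21, 1735: 30 days (June has 30).
Jul 21, 1735 → Aug 7, 1735: 17 days.
Total: 5130 days.

5130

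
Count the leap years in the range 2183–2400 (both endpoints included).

Multiples of 4 in [2183,2400]: 55.
Of those, multiples of 100: 3 (not leap unless ÷400).
Multiples of 400: 1.
Leap years = 55 − 3 + 1 = 53.

53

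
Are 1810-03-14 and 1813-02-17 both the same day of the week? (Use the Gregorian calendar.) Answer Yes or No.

From Mar 14, 1810 to Feb 17, 1813 is 1071 days.
1071 mod 7 = 0, so they are the same weekday.
(Mar 14, 1810 is a Wednesday; Feb 17, 1813 is a Wednesday.)

Yes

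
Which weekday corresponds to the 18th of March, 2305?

Saturday

Doomsday rule: the anchor day for the 2300s is Wednesday. For year 05: 5÷12 = 0 r 5, and 5÷4 = 1, so 0+5+1 = 6.
Wednesday + 6 ≡ Tuesday — that's 2305's doomsday.
In March the doomsday date is Mar 14.
Mar 18 is 4 days after Mar 14; 4 mod 7 = 4, so Tuesday + 4 = Saturday.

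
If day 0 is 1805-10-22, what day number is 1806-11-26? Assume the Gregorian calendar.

Oct 22, 1805 → Nov 22, 1805: 31 days (October has 31).
Nov 22, 1805 → Dec 22, 1805: 30 days (November has 30).
Dec 22, 1805 → Jan 22, 1806: 31 days (December has 31).
Jan 22, 1806 → Feb 22, 1806: 31 days (January has 31).
Feb 22, 1806 → Mar 22, 1806: 28 days (February has 28).
Mar 22, 1806 → Apr 22, 1806: 31 days (March has 31).
Apr 22, 1806 → May 22, 1806: 30 days (April has 30).
May 22, 1806 → Jun 22, 1806: 31 days (May has 31).
Jun 22, 1806 → Jul 22, 1806: 30 days (June has 30).
Jul 22, 1806 → Aug 22, 1806: 31 days (July has 31).
Aug 22, 1806 → Sep 22, 1806: 31 days (August has 31).
Sep 22, 1806 → Oct 22, 1806: 30 days (September has 30).
Oct 22, 1806 → Nov 22, 1806: 31 days (October has 31).
Nov 22, 1806 → Nov 26, 1806: 4 days.
Total: 400 days.

400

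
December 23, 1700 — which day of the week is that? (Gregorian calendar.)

Doomsday rule: the anchor day for the 1700s is Sunday. For year 00: 0÷12 = 0 r 0, and 0÷4 = 0, so 0+0+0 = 0.
Sunday + 0 ≡ Sunday — that's 1700's doomsday.
In December the doomsday date is Dec 12.
Dec 23 is 11 days after Dec 12; 11 mod 7 = 4, so Sunday + 4 = Thursday.

Thursday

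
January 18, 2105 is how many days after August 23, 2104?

148

Aug 23, 2104 → Sep 23, 2104: 31 days (August has 31).
Sep 23, 2104 → Oct 23, 2104: 30 days (September has 30).
Oct 23, 2104 → Nov 23, 2104: 31 days (October has 31).
Nov 23, 2104 → Dec 23, 2104: 30 days (November has 30).
Dec 23, 2104 → Jan 18, 2105: 26 days.
Total: 148 days.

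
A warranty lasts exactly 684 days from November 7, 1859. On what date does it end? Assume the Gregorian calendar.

+366 (one year; includes Feb 29, 1860) → Nov 7, 1860 (318 left).
Nov has 30 days: +24 → Dec 1, 1860 (294 left).
Dec has 31 days: +31 → Jan 1, 1861 (263 left).
Jan has 31 days: +31 → Feb 1, 1861 (232 left).
Feb has 28 days: +28 → Mar 1, 1861 (204 left).
Mar has 31 days: +31 → Apr 1, 1861 (173 left).
Apr has 30 days: +30 → May 1, 1861 (143 left).
May has 31 days: +31 → Jun 1, 1861 (112 left).
Jun has 30 days: +30 → Jul 1, 1861 (82 left).
Jul has 31 days: +31 → Aug 1, 1861 (51 left).
Aug has 31 days: +31 → Sep 1, 1861 (20 left).
+20 → Sep 21, 1861.

September 21, 1861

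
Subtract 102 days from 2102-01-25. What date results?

October 15, 2101

−25 → Dec 31, 2101 (end of Dec, 31 days; 77 left).
−31 → Nov 30, 2101 (end of Nov, 30 days; 46 left).
−30 → Oct 31, 2101 (end of Oct, 31 days; 16 left).
−16 → Oct 15, 2101.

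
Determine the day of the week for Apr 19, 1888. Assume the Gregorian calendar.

Thursday

Doomsday rule: the anchor day for the 1800s is Friday. For year 88: 88÷12 = 7 r 4, and 4÷4 = 1, so 7+4+1 = 12.
Friday + 12 ≡ Wednesday — that's 1888's doomsday.
In April the doomsday date is Apr 4.
Apr 19 is 15 days after Apr 4; 15 mod 7 = 1, so Wednesday + 1 = Thursday.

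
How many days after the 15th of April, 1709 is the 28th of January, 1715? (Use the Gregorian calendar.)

Apr 15, 1709 → Apr 15, 1710: 365 days.
Apr 15, 1710 → Apr 15, 1711: 365 days.
Apr 15, 1711 → Apr 15, 1712: 366 days (Feb 29, 1712 is in that span).
Apr 15, 1712 → Apr 15, 1713: 365 days.
Apr 15, 1713 → Apr 15, 1714: 365 days.
Apr 15, 1714 → May 15, 1714: 30 days (April has 30).
May 15, 1714 → Jun 15, 1714: 31 days (May has 31).
Jun 15, 1714 → Jul 15, 1714: 30 days (June has 30).
Jul 15, 1714 → Aug 15, 1714: 31 days (July has 31).
Aug 15, 1714 → Sep 15, 1714: 31 days (August has 31).
Sep 15, 1714 → Oct 15, 1714: 30 days (September has 30).
Oct 15, 1714 → Nov 15, 1714: 31 days (October has 31).
Nov 15, 1714 → Dec 15, 1714: 30 days (November has 30).
Dec 15, 1714 → Jan 15, 1715: 31 days (December has 31).
Jan 15, 1715 → Jan 28, 1715: 13 days.
Total: 2114 days.

2114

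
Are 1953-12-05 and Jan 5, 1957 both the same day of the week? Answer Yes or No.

From Dec 5, 1953 to Jan 5, 1957 is 1127 days.
1127 mod 7 = 0, so they are the same weekday.
(Dec 5, 1953 is a Saturday; Jan 5, 1957 is a Saturday.)

Yes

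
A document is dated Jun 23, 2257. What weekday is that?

Doomsday rule: the anchor day for the 2200s is Friday. For year 57: 57÷12 = 4 r 9, and 9÷4 = 2, so 4+9+2 = 15.
Friday + 15 ≡ Saturday — that's 2257's doomsday.
In June the doomsday date is Jun 6.
Jun 23 is 17 days after Jun 6; 17 mod 7 = 3, so Saturday + 3 = Tuesday.

Tuesday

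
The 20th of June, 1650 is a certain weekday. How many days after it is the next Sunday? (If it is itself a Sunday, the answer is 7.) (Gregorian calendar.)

Jun 20, 1650 is a Monday.
From Monday to the next Sunday is 6 days.

6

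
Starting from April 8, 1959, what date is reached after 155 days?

Apr has 30 days: +23 → May 1, 1959 (132 left).
May has 31 days: +31 → Jun 1, 1959 (101 left).
Jun has 30 days: +30 → Jul 1, 1959 (71 left).
Jul has 31 days: +31 → Aug 1, 1959 (40 left).
Aug has 31 days: +31 → Sep 1, 1959 (9 left).
+9 → Sep 10, 1959.

September 10, 1959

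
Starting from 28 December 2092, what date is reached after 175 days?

Dec has 31 days: +4 → Jan 1, 2093 (171 left).
Jan has 31 days: +31 → Feb 1, 2093 (140 left).
Feb has 28 days: +28 → Mar 1, 2093 (112 left).
Mar has 31 days: +31 → Apr 1, 2093 (81 left).
Apr has 30 days: +30 → May 1, 2093 (51 left).
May has 31 days: +31 → Jun 1, 2093 (20 left).
+20 → Jun 21, 2093.

June 21, 2093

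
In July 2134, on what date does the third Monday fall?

July 1, 2134 is a Thursday.
The first Monday is therefore July 5 (4 days later).
The third Monday is 5 + 2×7 = July 19.

July 19, 2134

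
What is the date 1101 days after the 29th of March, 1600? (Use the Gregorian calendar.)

+365 (one year) → Mar 29, 1601 (736 left).
+365 (one year) → Mar 29, 1602 (371 left).
Mar has 31 days: +3 → Apr 1, 1602 (368 left).
Apr has 30 days: +30 → May 1, 1602 (338 left).
May has 31 days: +31 → Jun 1, 1602 (307 left).
Jun has 30 days: +30 → Jul 1, 1602 (277 left).
Jul has 31 days: +31 → Aug 1, 1602 (246 left).
Aug has 31 days: +31 → Sep 1, 1602 (215 left).
Sep has 30 days: +30 → Oct 1, 1602 (185 left).
Oct has 31 days: +31 → Nov 1, 1602 (154 left).
Nov has 30 days: +30 → Dec 1, 1602 (124 left).
Dec has 31 days: +31 → Jan 1, 1603 (93 left).
Jan has 31 days: +31 → Feb 1, 1603 (62 left).
Feb has 28 days: +28 → Mar 1, 1603 (34 left).
Mar has 31 days: +31 → Apr 1, 1603 (3 left).
+3 → Apr 4, 1603.

April 4, 1603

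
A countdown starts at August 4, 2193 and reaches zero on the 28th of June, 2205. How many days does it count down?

Aug 4, 2193 → Aug 4, 2194: 365 days.
Aug 4, 2194 → Aug 4, 2195: 365 days.
Aug 4, 2195 → Aug 4, 2196: 366 days (Feb 29, 2196 is in that span).
Aug 4, 2196 → Aug 4, 2197: 365 days.
Aug 4, 2197 → Aug 4, 2198: 365 days.
Aug 4, 2198 → Aug 4, 2199: 365 days.
Aug 4, 2199 → Aug 4, 2200: 365 days.
Aug 4, 2200 → Aug 4, 2201: 365 days.
Aug 4, 2201 → Aug 4, 2202: 365 days.
Aug 4, 2202 → Aug 4, 2203: 365 days.
Aug 4, 2203 → Aug 4, 2204: 366 days (Feb 29, 2204 is in that span).
Aug 4, 2204 → Sep 4, 2204: 31 days (August has 31).
Sep 4, 2204 → Oct 4, 2204: 30 days (September has 30).
Oct 4, 2204 → Nov 4, 2204: 31 days (October has 31).
Nov 4, 2204 → Dec 4, 2204: 30 days (November has 30).
Dec 4, 2204 → Jan 4, 2205: 31 days (December has 31).
Jan 4, 2205 → Feb 4, 2205: 31 days (January has 31).
Feb 4, 2205 → Mar 4, 2205: 28 days (February has 28).
Mar 4, 2205 → Apr 4, 2205: 31 days (March has 31).
Apr 4, 2205 → May 4, 2205: 30 days (April has 30).
May 4, 2205 → Jun 4, 2205: 31 days (May has 31).
Jun 4, 2205 → Jun 28, 2205: 24 days.
Total: 4345 days.

4345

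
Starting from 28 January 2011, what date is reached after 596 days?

+365 (one year) → Jan 28, 2012 (231 left).
Jan has 31 days: +4 → Feb 1, 2012 (227 left).
Feb has 29 days: +29 → Mar 1, 2012 (198 left).
Mar has 31 days: +31 → Apr 1, 2012 (167 left).
Apr has 30 days: +30 → May 1, 2012 (137 left).
May has 31 days: +31 → Jun 1, 2012 (106 left).
Jun has 30 days: +30 → Jul 1, 2012 (76 left).
Jul has 31 days: +31 → Aug 1, 2012 (45 left).
Aug has 31 days: +31 → Sep 1, 2012 (14 left).
+14 → Sep 15, 2012.

September 15, 2012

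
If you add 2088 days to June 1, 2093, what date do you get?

February 18, 2099

+365 (one year) → Jun 1, 2094 (1723 left).
+365 (one year) → Jun 1, 2095 (1358 left).
+366 (one year; includes Feb 29, 2096) → Jun 1, 2096 (992 left).
+365 (one year) → Jun 1, 2097 (627 left).
+365 (one year) → Jun 1, 2098 (262 left).
Jun has 30 days: +30 → Jul 1, 2098 (232 left).
Jul has 31 days: +31 → Aug 1, 2098 (201 left).
Aug has 31 days: +31 → Sep 1, 2098 (170 left).
Sep has 30 days: +30 → Oct 1, 2098 (140 left).
Oct has 31 days: +31 → Nov 1, 2098 (109 left).
Nov has 30 days: +30 → Dec 1, 2098 (79 left).
Dec has 31 days: +31 → Jan 1, 2099 (48 left).
Jan has 31 days: +31 → Feb 1, 2099 (17 left).
+17 → Feb 18, 2099.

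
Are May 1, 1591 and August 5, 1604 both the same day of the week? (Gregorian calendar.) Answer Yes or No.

From May 1, 1591 to Aug 5, 1604 is 4845 days.
4845 mod 7 = 1, so they are different weekdays.
(May 1, 1591 is a Wednesday; Aug 5, 1604 is a Thursday.)

No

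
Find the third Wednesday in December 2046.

December 1, 2046 is a Saturday.
The first Wednesday is therefore December 5 (4 days later).
The third Wednesday is 5 + 2×7 = December 19.

December 19, 2046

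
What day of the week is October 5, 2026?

January 1, 2026 is a Thursday.
Jan 1, 2026 → Feb 1, 2026: 31 days (January has 31).
Feb 1, 2026 → Mar 1, 2026: 28 days (February has 28).
Mar 1, 2026 → Apr 1, 2026: 31 days (March has 31).
Apr 1, 2026 → May 1, 2026: 30 days (April has 30).
May 1, 2026 → Jun 1, 2026: 31 days (May has 31).
Jun 1, 2026 → Jul 1, 2026: 30 days (June has 30).
Jul 1, 2026 → Aug 1, 2026: 31 days (July has 31).
Aug 1, 2026 → Sep 1, 2026: 31 days (August has 31).
Sep 1, 2026 → Oct 1, 2026: 30 days (September has 30).
Oct 1, 2026 → Oct 5, 2026: 4 days.
Total: 277 days.
277 mod 7 = 4, so Thursday + 4 = Monday.

Monday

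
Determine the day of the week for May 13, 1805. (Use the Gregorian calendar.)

Monday

Doomsday rule: the anchor day for the 1800s is Friday. For year 05: 5÷12 = 0 r 5, and 5÷4 = 1, so 0+5+1 = 6.
Friday + 6 ≡ Thursday — that's 1805's doomsday.
In May the doomsday date is May 9.
May 13 is 4 days after May 9; 4 mod 7 = 4, so Thursday + 4 = Monday.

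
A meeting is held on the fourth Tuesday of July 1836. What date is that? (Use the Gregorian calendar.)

July 1, 1836 is a Friday.
The first Tuesday is therefore July 5 (4 days later).
The fourth Tuesday is 5 + 3×7 = July 26.

July 26, 1836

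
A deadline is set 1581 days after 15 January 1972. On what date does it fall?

May 14, 1976

+366 (one year; includes Feb 29, 1972) → Jan 15, 1973 (1215 left).
+365 (one year) → Jan 15, 1974 (850 left).
+365 (one year) → Jan 15, 1975 (485 left).
+365 (one year) → Jan 15, 1976 (120 left).
Jan has 31 days: +17 → Feb 1, 1976 (103 left).
Feb has 29 days: +29 → Mar 1, 1976 (74 left).
Mar has 31 days: +31 → Apr 1, 1976 (43 left).
Apr has 30 days: +30 → May 1, 1976 (13 left).
+13 → May 14, 1976.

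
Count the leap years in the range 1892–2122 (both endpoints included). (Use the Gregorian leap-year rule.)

Multiples of 4 in [1892,2122]: 58.
Of those, multiples of 100: 3 (not leap unless ÷400).
Multiples of 400: 1.
Leap years = 58 − 3 + 1 = 56.

56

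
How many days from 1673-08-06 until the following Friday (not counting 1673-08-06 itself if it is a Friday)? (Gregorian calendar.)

Aug 6, 1673 is a Sunday.
From Sunday to the next Friday is 5 days.

5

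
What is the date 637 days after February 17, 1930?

November 16, 1931

+365 (one year) → Feb 17, 1931 (272 left).
Feb has 28 days: +12 → Mar 1, 1931 (260 left).
Mar has 31 days: +31 → Apr 1, 1931 (229 left).
Apr has 30 days: +30 → May 1, 1931 (199 left).
May has 31 days: +31 → Jun 1, 1931 (168 left).
Jun has 30 days: +30 → Jul 1, 1931 (138 left).
Jul has 31 days: +31 → Aug 1, 1931 (107 left).
Aug has 31 days: +31 → Sep 1, 1931 (76 left).
Sep has 30 days: +30 → Oct 1, 1931 (46 left).
Oct has 31 days: +31 → Nov 1, 1931 (15 left).
+15 → Nov 16, 1931.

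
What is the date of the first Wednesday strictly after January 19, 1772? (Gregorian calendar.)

Jan 19, 1772 is a Sunday.
From Sunday to the next Wednesday is 3 days.
Jan 19, 1772 + 3 = Jan 22, 1772.

January 22, 1772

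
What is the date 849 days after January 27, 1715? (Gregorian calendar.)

May 25, 1717

+365 (one year) → Jan 27, 1716 (484 left).
+366 (one year; includes Feb 29, 1716) → Jan 27, 1717 (118 left).
Jan has 31 days: +5 → Feb 1, 1717 (113 left).
Feb has 28 days: +28 → Mar 1, 1717 (85 left).
Mar has 31 days: +31 → Apr 1, 1717 (54 left).
Apr has 30 days: +30 → May 1, 1717 (24 left).
+24 → May 25, 1717.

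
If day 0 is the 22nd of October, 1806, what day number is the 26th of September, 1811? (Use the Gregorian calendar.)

1800

Oct 22, 1806 → Oct 22, 1807: 365 days.
Oct 22, 1807 → Oct 22, 1808: 366 days (Feb 29, 1808 is in that span).
Oct 22, 1808 → Oct 22, 1809: 365 days.
Oct 22, 1809 → Oct 22, 1810: 365 days.
Oct 22, 1810 → Nov 22, 1810: 31 days (October has 31).
Nov 22, 1810 → Dec 22, 1810: 30 days (November has 30).
Dec 22, 1810 → Jan 22, 1811: 31 days (December has 31).
Jan 22, 1811 → Feb 22, 1811: 31 days (January has 31).
Feb 22, 1811 → Mar 22, 1811: 28 days (February has 28).
Mar 22, 1811 → Apr 22, 1811: 31 days (March has 31).
Apr 22, 1811 → May 22, 1811: 30 days (April has 30).
May 22, 1811 → Jun 22, 1811: 31 days (May has 31).
Jun 22, 1811 → Jul 22, 1811: 30 days (June has 30).
Jul 22, 1811 → Aug 22, 1811: 31 days (July has 31).
Aug 22, 1811 → Sep 22, 1811: 31 days (August has 31).
Sep 22, 1811 → Sep 26, 1811: 4 days.
Total: 1800 days.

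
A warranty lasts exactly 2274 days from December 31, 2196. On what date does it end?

+365 (one year) → Dec 31, 2197 (1909 left).
+365 (one year) → Dec 31, 2198 (1544 left).
+365 (one year) → Dec 31, 2199 (1179 left).
+365 (one year) → Dec 31, 2200 (814 left).
+365 (one year) → Dec 31, 2201 (449 left).
+365 (one year) → Dec 31, 2202 (84 left).
Dec has 31 days: +1 → Jan 1, 2203 (83 left).
Jan has 31 days: +31 → Feb 1, 2203 (52 left).
Feb has 28 days: +28 → Mar 1, 2203 (24 left).
+24 → Mar 25, 2203.

March 25, 2203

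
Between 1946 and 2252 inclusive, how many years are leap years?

75

Multiples of 4 in [1946,2252]: 77.
Of those, multiples of 100: 3 (not leap unless ÷400).
Multiples of 400: 1.
Leap years = 77 − 3 + 1 = 75.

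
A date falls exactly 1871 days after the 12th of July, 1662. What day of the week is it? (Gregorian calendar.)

Friday

Jul 12, 1662 is a Wednesday.
1871 mod 7 = 2, so 1871 days after a Wednesday is Wednesday + 2 = Friday.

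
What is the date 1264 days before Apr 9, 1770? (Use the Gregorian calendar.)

−365 (one year) → Apr 9, 1769 (899 left).
−365 (one year) → Apr 9, 1768 (534 left).
−366 (one year; includes Feb 29, 1768) → Apr 9, 1767 (168 left).
−9 → Mar 31, 1767 (end of Mar, 31 days; 159 left).
−31 → Feb 28, 1767 (end of Feb, 28 days; 128 left).
−28 → Jan 31, 1767 (end of Jan, 31 days; 100 left).
−31 → Dec 31, 1766 (end of Dec, 31 days; 69 left).
−31 → Nov 30, 1766 (end of Nov, 30 days; 38 left).
−30 → Oct 31, 1766 (end of Oct, 31 days; 8 left).
−8 → Oct 23, 1766.

October 23, 1766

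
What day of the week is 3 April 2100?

Doomsday rule: the anchor day for the 2100s is Sunday. For year 00: 0÷12 = 0 r 0, and 0÷4 = 0, so 0+0+0 = 0.
Sunday + 0 ≡ Sunday — that's 2100's doomsday.
In April the doomsday date is Apr 4.
Apr 3 is 1 day before Apr 4; 1 mod 7 = 1, so Sunday − 1 = Saturday.

Saturday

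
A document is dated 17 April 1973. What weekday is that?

Doomsday rule: the anchor day for the 1900s is Wednesday. For year 73: 73÷12 = 6 r 1, and 1÷4 = 0, so 6+1+0 = 7.
Wednesday + 7 ≡ Wednesday — that's 1973's doomsday.
In April the doomsday date is Apr 4.
Apr 17 is 13 days after Apr 4; 13 mod 7 = 6, so Wednesday + 6 = Tuesday.

Tuesday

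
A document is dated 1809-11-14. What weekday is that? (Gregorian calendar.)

Doomsday rule: the anchor day for the 1800s is Friday. For year 09: 9÷12 = 0 r 9, and 9÷4 = 2, so 0+9+2 = 11.
Friday + 11 ≡ Tuesday — that's 1809's doomsday.
In November the doomsday date is Nov 7.
Nov 14 is 7 days after Nov 7; 7 mod 7 = 0, so Tuesday + 0 = Tuesday.

Tuesday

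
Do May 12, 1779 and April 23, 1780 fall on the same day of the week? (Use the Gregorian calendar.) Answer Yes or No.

From May 12, 1779 to Apr 23, 1780 is 347 days.
347 mod 7 = 4, so they are different weekdays.
(May 12, 1779 is a Wednesday; Apr 23, 1780 is a Sunday.)

No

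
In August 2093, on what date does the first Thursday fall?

August 6, 2093

August 1, 2093 is a Saturday.
The first Thursday is therefore August 6 (5 days later).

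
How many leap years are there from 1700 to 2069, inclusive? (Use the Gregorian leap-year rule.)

Multiples of 4 in [1700,2069]: 93.
Of those, multiples of 100: 4 (not leap unless ÷400).
Multiples of 400: 1.
Leap years = 93 − 4 + 1 = 90.

90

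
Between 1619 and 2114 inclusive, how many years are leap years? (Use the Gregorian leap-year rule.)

Multiples of 4 in [1619,2114]: 124.
Of those, multiples of 100: 5 (not leap unless ÷400).
Multiples of 400: 1.
Leap years = 124 − 5 + 1 = 120.

120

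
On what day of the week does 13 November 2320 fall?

Doomsday rule: the anchor day for the 2300s is Wednesday. For year 20: 20÷12 = 1 r 8, and 8÷4 = 2, so 1+8+2 = 11.
Wednesday + 11 ≡ Sunday — that's 2320's doomsday.
In November the doomsday date is Nov 7.
Nov 13 is 6 days after Nov 7; 6 mod 7 = 6, so Sunday + 6 = Saturday.

Saturday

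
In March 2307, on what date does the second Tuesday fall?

March 12, 2307

March 1, 2307 is a Friday.
The first Tuesday is therefore March 5 (4 days later).
The second Tuesday is 5 + 1×7 = March 12.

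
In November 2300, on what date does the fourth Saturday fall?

November 1, 2300 is a Thursday.
The first Saturday is therefore November 3 (2 days later).
The fourth Saturday is 3 + 3×7 = November 24.

November 24, 2300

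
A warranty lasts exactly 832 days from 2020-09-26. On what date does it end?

+365 (one year) → Sep 26, 2021 (467 left).
+365 (one year) → Sep 26, 2022 (102 left).
Sep has 30 days: +5 → Oct 1, 2022 (97 left).
Oct has 31 days: +31 → Nov 1, 2022 (66 left).
Nov has 30 days: +30 → Dec 1, 2022 (36 left).
Dec has 31 days: +31 → Jan 1, 2023 (5 left).
+5 → Jan 6, 2023.

January 6, 2023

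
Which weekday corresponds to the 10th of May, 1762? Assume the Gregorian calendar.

Monday

Doomsday rule: the anchor day for the 1700s is Sunday. For year 62: 62÷12 = 5 r 2, and 2÷4 = 0, so 5+2+0 = 7.
Sunday + 7 ≡ Sunday — that's 1762's doomsday.
In May the doomsday date is May 9.
May 10 is 1 day after May 9; 1 mod 7 = 1, so Sunday + 1 = Monday.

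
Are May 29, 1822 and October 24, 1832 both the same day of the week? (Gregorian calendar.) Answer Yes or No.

Yes

From May 29, 1822 to Oct 24, 1832 is 3801 days.
3801 mod 7 = 0, so they are the same weekday.
(May 29, 1822 is a Wednesday; Oct 24, 1832 is a Wednesday.)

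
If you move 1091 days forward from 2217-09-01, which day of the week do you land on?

Sep 1, 2217 is a Monday.
1091 mod 7 = 6, so 1091 days after a Monday is Monday + 6 = Sunday.

Sunday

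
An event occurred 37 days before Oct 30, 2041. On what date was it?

September 23, 2041

−30 → Sep 30, 2041 (end of Sep, 30 days; 7 left).
−7 → Sep 23, 2041.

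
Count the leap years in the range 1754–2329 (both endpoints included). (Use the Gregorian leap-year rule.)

Multiples of 4 in [1754,2329]: 144.
Of those, multiples of 100: 6 (not leap unless ÷400).
Multiples of 400: 1.
Leap years = 144 − 6 + 1 = 139.

139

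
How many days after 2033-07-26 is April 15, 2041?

Jul 26, 2033 → Jul 26, 2034: 365 days.
Jul 26, 2034 → Jul 26, 2035: 365 days.
Jul 26, 2035 → Jul 26, 2036: 366 days (Feb 29, 2036 is in that span).
Jul 26, 2036 → Jul 26, 2037: 365 days.
Jul 26, 2037 → Jul 26, 2038: 365 days.
Jul 26, 2038 → Jul 26, 2039: 365 days.
Jul 26, 2039 → Jul 26, 2040: 366 days (Feb 29, 2040 is in that span).
Jul 26, 2040 → Aug 26, 2040: 31 days (July has 31).
Aug 26, 2040 → Sep 26, 2040: 31 days (August has 31).
Sep 26, 2040 → Oct 26, 2040: 30 days (September has 30).
Oct 26, 2040 → Nov 26, 2040: 31 days (October has 31).
Nov 26, 2040 → Dec 26, 2040: 30 days (November has 30).
Dec 26, 2040 → Jan 26, 2041: 31 days (December has 31).
Jan 26, 2041 → Feb 26, 2041: 31 days (January has 31).
Feb 26, 2041 → Mar 26, 2041: 28 days (February has 28).
Mar 26, 2041 → Apr 15, 2041: 20 days.
Total: 2820 days.

2820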